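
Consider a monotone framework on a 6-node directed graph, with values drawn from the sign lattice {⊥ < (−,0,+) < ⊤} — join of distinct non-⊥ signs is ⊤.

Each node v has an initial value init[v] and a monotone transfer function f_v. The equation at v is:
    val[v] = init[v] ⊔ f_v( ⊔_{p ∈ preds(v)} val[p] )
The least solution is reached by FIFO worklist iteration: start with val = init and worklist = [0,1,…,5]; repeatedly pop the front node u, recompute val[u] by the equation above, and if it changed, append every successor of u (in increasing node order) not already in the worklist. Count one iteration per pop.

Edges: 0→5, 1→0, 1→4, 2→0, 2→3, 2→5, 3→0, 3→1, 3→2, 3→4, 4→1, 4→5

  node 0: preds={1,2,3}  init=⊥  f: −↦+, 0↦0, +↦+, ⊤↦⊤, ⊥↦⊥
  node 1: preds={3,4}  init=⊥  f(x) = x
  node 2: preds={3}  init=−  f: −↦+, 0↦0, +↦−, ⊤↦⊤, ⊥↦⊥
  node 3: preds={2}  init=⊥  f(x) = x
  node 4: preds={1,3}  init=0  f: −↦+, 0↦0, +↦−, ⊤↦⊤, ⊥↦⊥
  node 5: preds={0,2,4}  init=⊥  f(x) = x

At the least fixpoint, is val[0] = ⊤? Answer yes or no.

yes

Iteration log — 17 steps:
  step 1. node 0  ⊔preds=−  new=+  old=⊥  +wl: 
  step 2. node 1  ⊔preds=0  new=0  old=⊥  +wl: 0
  step 3. node 2  ⊔preds=⊥  new=−  stable
  step 4. node 3  ⊔preds=−  new=−  old=⊥  +wl: 1,2
  step 5. node 4  ⊔preds=⊤  new=⊤  old=0  +wl: 
  step 6. node 5  ⊔preds=⊤  new=⊤  old=⊥  +wl: 
  step 7. node 0  ⊔preds=⊤  new=⊤  old=+  +wl: 5
  step 8. node 1  ⊔preds=⊤  new=⊤  old=0  +wl: 0,4
  step 9. node 2  ⊔preds=−  new=⊤  old=−  +wl: 3
  step 10. node 5  ⊔preds=⊤  new=⊤  stable
  step 11. node 0  ⊔preds=⊤  new=⊤  stable
  step 12. node 4  ⊔preds=⊤  new=⊤  stable
  step 13. node 3  ⊔preds=⊤  new=⊤  old=−  +wl: 0,1,2,4
  step 14. node 0  ⊔preds=⊤  new=⊤  stable
  step 15. node 1  ⊔preds=⊤  new=⊤  stable
  step 16. node 2  ⊔preds=⊤  new=⊤  stable
  step 17. node 4  ⊔preds=⊤  new=⊤  stable

Least fixpoint reached:
  node 0: ⊤
  node 1: ⊤
  node 2: ⊤
  node 3: ⊤
  node 4: ⊤
  node 5: ⊤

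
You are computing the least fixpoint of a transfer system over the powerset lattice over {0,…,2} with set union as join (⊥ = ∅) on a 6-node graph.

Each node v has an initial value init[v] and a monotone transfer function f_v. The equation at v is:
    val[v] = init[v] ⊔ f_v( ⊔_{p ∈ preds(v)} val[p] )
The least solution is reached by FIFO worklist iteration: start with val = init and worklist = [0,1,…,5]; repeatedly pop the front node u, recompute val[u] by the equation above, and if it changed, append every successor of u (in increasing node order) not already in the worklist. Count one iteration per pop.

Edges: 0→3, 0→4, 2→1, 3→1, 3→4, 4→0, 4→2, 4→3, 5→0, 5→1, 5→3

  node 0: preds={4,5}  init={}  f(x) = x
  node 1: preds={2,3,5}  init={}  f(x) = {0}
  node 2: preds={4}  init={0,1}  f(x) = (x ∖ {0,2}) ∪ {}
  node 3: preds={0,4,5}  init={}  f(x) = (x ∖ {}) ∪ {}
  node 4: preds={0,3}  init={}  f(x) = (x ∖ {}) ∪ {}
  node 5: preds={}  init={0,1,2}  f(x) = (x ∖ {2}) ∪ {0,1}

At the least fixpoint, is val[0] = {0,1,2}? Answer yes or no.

Trace (10 dequeues):
  [1] u=0 | in {0,1,2} | out {0,1,2} | prev {} | push {}
  [2] u=1 | in {0,1,2} | out {0} | prev {} | push {}
  [3] u=2 | in {} | out {0,1} | ==
  [4] u=3 | in {0,1,2} | out {0,1,2} | prev {} | push {1}
  [5] u=4 | in {0,1,2} | out {0,1,2} | prev {} | push {0,2,3}
  [6] u=5 | in {} | out {0,1,2} | ==
  [7] u=1 | in {0,1,2} | out {0} | ==
  [8] u=0 | in {0,1,2} | out {0,1,2} | ==
  [9] u=2 | in {0,1,2} | out {0,1} | ==
  [10] u=3 | in {0,1,2} | out {0,1,2} | ==

Converged values:
  [0] {0,1,2}
  [1] {0}
  [2] {0,1}
  [3] {0,1,2}
  [4] {0,1,2}
  [5] {0,1,2}

yes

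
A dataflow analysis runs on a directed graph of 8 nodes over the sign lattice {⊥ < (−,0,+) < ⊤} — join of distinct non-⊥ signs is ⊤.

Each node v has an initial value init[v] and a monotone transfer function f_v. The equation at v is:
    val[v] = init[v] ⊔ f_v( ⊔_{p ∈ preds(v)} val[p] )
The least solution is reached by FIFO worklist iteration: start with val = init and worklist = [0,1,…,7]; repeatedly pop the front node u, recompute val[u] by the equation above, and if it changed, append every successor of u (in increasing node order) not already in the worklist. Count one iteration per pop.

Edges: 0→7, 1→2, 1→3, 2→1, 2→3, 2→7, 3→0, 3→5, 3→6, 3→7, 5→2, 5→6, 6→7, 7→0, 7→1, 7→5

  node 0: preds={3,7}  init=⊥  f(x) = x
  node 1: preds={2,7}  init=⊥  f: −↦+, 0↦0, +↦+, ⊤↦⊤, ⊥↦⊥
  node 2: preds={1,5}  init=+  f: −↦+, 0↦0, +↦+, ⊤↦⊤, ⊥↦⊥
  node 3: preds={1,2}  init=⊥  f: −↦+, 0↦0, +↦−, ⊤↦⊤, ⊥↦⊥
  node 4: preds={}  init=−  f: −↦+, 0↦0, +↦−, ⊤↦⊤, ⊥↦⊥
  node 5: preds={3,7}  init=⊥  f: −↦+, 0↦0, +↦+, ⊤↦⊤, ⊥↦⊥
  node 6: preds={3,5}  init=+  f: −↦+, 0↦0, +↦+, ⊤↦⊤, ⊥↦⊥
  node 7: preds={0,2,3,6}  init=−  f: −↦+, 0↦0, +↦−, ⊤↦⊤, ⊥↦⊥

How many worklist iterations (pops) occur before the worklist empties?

13

Iteration log — 13 steps:
  step 1. node 0  ⊔preds=−  new=−  old=⊥  +wl: 
  step 2. node 1  ⊔preds=⊤  new=⊤  old=⊥  +wl: 
  step 3. node 2  ⊔preds=⊤  new=⊤  old=+  +wl: 1
  step 4. node 3  ⊔preds=⊤  new=⊤  old=⊥  +wl: 0
  step 5. node 4  ⊔preds=⊥  new=−  stable
  step 6. node 5  ⊔preds=⊤  new=⊤  old=⊥  +wl: 2
  step 7. node 6  ⊔preds=⊤  new=⊤  old=+  +wl: 
  step 8. node 7  ⊔preds=⊤  new=⊤  old=−  +wl: 5
  step 9. node 1  ⊔preds=⊤  new=⊤  stable
  step 10. node 0  ⊔preds=⊤  new=⊤  old=−  +wl: 7
  step 11. node 2  ⊔preds=⊤  new=⊤  stable
  step 12. node 5  ⊔preds=⊤  new=⊤  stable
  step 13. node 7  ⊔preds=⊤  new=⊤  stable

Least fixpoint reached:
  node 0: ⊤
  node 1: ⊤
  node 2: ⊤
  node 3: ⊤
  node 4: −
  node 5: ⊤
  node 6: ⊤
  node 7: ⊤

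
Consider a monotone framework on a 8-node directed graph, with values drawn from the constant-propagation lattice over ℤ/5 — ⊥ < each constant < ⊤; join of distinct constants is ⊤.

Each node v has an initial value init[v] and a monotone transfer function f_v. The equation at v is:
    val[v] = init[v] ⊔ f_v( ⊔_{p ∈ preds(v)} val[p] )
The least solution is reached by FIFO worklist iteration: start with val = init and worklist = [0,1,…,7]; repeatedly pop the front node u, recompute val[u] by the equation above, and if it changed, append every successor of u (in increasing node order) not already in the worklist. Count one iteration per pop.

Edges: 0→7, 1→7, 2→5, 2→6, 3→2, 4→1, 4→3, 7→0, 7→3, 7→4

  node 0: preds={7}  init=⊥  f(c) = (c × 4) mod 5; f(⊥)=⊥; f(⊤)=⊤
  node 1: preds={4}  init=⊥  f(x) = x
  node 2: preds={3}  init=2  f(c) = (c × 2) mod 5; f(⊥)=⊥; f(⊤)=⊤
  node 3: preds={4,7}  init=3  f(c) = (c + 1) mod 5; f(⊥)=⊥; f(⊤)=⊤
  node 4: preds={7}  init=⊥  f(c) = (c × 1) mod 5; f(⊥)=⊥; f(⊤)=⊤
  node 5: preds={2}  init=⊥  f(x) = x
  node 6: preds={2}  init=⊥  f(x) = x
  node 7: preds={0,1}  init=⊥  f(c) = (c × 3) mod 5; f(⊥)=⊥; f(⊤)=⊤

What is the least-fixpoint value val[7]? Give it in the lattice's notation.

Trace (8 dequeues):
  [1] u=0 | in ⊥ | out ⊥ | ==
  [2] u=1 | in ⊥ | out ⊥ | ==
  [3] u=2 | in 3 | out ⊤ | prev 2 | push {}
  [4] u=3 | in ⊥ | out 3 | ==
  [5] u=4 | in ⊥ | out ⊥ | ==
  [6] u=5 | in ⊤ | out ⊤ | prev ⊥ | push {}
  [7] u=6 | in ⊤ | out ⊤ | prev ⊥ | push {}
  [8] u=7 | in ⊥ | out ⊥ | ==

Converged values:
  [0] ⊥
  [1] ⊥
  [2] ⊤
  [3] 3
  [4] ⊥
  [5] ⊤
  [6] ⊤
  [7] ⊥

⊥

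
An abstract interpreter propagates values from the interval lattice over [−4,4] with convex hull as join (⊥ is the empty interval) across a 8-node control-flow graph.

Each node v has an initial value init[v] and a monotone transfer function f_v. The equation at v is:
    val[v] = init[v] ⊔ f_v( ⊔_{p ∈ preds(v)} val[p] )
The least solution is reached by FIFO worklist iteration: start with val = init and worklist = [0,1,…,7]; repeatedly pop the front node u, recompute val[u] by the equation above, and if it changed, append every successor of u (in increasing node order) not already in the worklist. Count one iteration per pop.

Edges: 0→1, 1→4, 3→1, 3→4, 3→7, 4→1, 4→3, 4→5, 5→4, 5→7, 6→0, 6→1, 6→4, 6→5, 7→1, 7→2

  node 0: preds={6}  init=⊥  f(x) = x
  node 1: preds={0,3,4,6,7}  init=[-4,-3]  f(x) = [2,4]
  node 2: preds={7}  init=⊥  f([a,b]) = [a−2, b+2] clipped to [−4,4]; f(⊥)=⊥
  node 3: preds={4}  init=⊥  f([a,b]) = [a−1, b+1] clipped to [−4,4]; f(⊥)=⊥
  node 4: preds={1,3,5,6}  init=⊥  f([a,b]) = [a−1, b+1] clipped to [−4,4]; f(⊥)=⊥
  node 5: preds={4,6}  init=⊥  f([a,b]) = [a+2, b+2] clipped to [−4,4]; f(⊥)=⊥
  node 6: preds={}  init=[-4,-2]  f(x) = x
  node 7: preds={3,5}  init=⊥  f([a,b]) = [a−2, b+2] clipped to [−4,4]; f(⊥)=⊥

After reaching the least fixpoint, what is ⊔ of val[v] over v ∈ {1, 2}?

[-4,4]

Trace (14 dequeues):
  [1] u=0 | in [-4,-2] | out [-4,-2] | prev ⊥ | push {}
  [2] u=1 | in [-4,-2] | out [-4,4] | prev [-4,-3] | push {}
  [3] u=2 | in ⊥ | out ⊥ | ==
  [4] u=3 | in ⊥ | out ⊥ | ==
  [5] u=4 | in [-4,4] | out [-4,4] | prev ⊥ | push {1,3}
  [6] u=5 | in [-4,4] | out [-2,4] | prev ⊥ | push {4}
  [7] u=6 | in ⊥ | out [-4,-2] | ==
  [8] u=7 | in [-2,4] | out [-4,4] | prev ⊥ | push {2}
  [9] u=1 | in [-4,4] | out [-4,4] | ==
  [10] u=3 | in [-4,4] | out [-4,4] | prev ⊥ | push {1,7}
  [11] u=4 | in [-4,4] | out [-4,4] | ==
  [12] u=2 | in [-4,4] | out [-4,4] | prev ⊥ | push {}
  [13] u=1 | in [-4,4] | out [-4,4] | ==
  [14] u=7 | in [-4,4] | out [-4,4] | ==

Converged values:
  [0] [-4,-2]
  [1] [-4,4]
  [2] [-4,4]
  [3] [-4,4]
  [4] [-4,4]
  [5] [-2,4]
  [6] [-4,-2]
  [7] [-4,4]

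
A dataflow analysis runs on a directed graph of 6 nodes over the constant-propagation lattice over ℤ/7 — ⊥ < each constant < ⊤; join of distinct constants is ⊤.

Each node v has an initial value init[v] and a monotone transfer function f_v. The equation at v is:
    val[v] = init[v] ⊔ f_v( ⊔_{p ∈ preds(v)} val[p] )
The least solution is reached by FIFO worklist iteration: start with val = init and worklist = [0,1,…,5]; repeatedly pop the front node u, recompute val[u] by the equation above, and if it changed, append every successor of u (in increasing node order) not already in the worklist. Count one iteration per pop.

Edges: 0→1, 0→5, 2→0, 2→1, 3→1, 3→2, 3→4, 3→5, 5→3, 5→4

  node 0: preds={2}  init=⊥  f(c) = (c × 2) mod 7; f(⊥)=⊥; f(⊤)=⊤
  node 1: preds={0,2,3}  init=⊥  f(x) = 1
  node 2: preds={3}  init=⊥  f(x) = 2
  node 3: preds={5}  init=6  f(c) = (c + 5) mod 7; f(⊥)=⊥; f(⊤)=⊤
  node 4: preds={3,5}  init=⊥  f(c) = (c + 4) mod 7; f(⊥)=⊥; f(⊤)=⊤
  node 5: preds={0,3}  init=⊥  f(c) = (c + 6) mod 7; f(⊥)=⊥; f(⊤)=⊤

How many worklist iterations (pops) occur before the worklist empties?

15

Trace (15 dequeues):
  [1] u=0 | in ⊥ | out ⊥ | ==
  [2] u=1 | in 6 | out 1 | prev ⊥ | push {}
  [3] u=2 | in 6 | out 2 | prev ⊥ | push {0,1}
  [4] u=3 | in ⊥ | out 6 | ==
  [5] u=4 | in 6 | out 3 | prev ⊥ | push {}
  [6] u=5 | in 6 | out 5 | prev ⊥ | push {3,4}
  [7] u=0 | in 2 | out 4 | prev ⊥ | push {5}
  [8] u=1 | in ⊤ | out 1 | ==
  [9] u=3 | in 5 | out ⊤ | prev 6 | push {1,2}
  [10] u=4 | in ⊤ | out ⊤ | prev 3 | push {}
  [11] u=5 | in ⊤ | out ⊤ | prev 5 | push {3,4}
  [12] u=1 | in ⊤ | out 1 | ==
  [13] u=2 | in ⊤ | out 2 | ==
  [14] u=3 | in ⊤ | out ⊤ | ==
  [15] u=4 | in ⊤ | out ⊤ | ==

Converged values:
  [0] 4
  [1] 1
  [2] 2
  [3] ⊤
  [4] ⊤
  [5] ⊤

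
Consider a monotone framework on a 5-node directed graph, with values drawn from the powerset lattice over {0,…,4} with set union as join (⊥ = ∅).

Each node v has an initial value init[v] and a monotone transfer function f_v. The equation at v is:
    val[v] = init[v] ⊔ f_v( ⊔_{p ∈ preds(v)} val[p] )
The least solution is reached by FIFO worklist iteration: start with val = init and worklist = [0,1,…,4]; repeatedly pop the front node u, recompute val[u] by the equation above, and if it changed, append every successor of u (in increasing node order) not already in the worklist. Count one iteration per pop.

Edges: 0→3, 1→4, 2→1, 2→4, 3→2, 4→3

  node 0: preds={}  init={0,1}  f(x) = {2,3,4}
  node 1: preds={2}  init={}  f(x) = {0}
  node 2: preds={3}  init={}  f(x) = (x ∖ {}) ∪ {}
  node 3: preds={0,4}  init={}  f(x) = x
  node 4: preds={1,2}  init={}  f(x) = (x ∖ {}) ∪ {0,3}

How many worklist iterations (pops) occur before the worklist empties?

Trace (10 dequeues):
  [1] u=0 | in {} | out {0,1,2,3,4} | prev {0,1} | push {}
  [2] u=1 | in {} | out {0} | prev {} | push {}
  [3] u=2 | in {} | out {} | ==
  [4] u=3 | in {0,1,2,3,4} | out {0,1,2,3,4} | prev {} | push {2}
  [5] u=4 | in {0} | out {0,3} | prev {} | push {3}
  [6] u=2 | in {0,1,2,3,4} | out {0,1,2,3,4} | prev {} | push {1,4}
  [7] u=3 | in {0,1,2,3,4} | out {0,1,2,3,4} | ==
  [8] u=1 | in {0,1,2,3,4} | out {0} | ==
  [9] u=4 | in {0,1,2,3,4} | out {0,1,2,3,4} | prev {0,3} | push {3}
  [10] u=3 | in {0,1,2,3,4} | out {0,1,2,3,4} | ==

Converged values:
  [0] {0,1,2,3,4}
  [1] {0}
  [2] {0,1,2,3,4}
  [3] {0,1,2,3,4}
  [4] {0,1,2,3,4}

10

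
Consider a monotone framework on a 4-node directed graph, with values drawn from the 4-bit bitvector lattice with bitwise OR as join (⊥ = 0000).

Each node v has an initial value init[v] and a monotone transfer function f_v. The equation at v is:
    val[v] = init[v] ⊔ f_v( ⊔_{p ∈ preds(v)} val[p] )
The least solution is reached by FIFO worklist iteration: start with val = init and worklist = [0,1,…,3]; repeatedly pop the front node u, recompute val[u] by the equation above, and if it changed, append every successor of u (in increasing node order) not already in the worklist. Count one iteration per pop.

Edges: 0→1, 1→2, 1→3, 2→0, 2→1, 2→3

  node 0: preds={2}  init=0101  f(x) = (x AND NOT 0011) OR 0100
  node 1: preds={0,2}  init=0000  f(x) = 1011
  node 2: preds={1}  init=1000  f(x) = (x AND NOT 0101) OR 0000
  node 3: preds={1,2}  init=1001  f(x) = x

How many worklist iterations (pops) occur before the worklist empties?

6

Trace (6 dequeues):
  [1] u=0 | in 1000 | out 1101 | prev 0101 | push {}
  [2] u=1 | in 1101 | out 1011 | prev 0000 | push {}
  [3] u=2 | in 1011 | out 1010 | prev 1000 | push {0,1}
  [4] u=3 | in 1011 | out 1011 | prev 1001 | push {}
  [5] u=0 | in 1010 | out 1101 | ==
  [6] u=1 | in 1111 | out 1011 | ==

Converged values:
  [0] 1101
  [1] 1011
  [2] 1010
  [3] 1011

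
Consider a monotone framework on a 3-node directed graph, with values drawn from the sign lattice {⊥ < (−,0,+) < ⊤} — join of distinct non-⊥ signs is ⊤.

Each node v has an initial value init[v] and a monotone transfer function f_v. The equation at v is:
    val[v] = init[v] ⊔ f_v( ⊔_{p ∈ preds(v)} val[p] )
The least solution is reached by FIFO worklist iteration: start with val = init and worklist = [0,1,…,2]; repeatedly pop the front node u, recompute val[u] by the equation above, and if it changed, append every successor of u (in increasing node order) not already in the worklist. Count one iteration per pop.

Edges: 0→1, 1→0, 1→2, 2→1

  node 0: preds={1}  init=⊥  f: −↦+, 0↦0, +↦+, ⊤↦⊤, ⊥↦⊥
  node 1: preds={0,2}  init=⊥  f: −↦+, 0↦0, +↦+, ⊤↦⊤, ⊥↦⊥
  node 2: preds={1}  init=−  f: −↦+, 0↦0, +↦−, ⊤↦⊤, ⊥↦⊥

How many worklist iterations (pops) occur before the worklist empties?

8

Trace (8 dequeues):
  [1] u=0 | in ⊥ | out ⊥ | ==
  [2] u=1 | in − | out + | prev ⊥ | push {0}
  [3] u=2 | in + | out − | ==
  [4] u=0 | in + | out + | prev ⊥ | push {1}
  [5] u=1 | in ⊤ | out ⊤ | prev + | push {0,2}
  [6] u=0 | in ⊤ | out ⊤ | prev + | push {1}
  [7] u=2 | in ⊤ | out ⊤ | prev − | push {}
  [8] u=1 | in ⊤ | out ⊤ | ==

Converged values:
  [0] ⊤
  [1] ⊤
  [2] ⊤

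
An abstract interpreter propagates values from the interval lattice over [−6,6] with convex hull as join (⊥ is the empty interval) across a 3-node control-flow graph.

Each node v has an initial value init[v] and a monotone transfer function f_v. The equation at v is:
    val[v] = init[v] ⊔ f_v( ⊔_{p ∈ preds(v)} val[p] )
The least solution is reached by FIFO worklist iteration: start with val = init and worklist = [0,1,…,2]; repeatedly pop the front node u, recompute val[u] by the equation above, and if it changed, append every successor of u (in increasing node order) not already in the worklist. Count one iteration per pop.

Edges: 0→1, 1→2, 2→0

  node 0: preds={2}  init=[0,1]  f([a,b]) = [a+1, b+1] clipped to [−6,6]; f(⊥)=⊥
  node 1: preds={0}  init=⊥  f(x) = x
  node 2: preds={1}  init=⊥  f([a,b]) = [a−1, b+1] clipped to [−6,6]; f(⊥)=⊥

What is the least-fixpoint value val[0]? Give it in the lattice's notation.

[0,6]

Worklist (12 pops):
  #1 pop 0: in=⊥ → [0,1] (no change)
  #2 pop 1: in=[0,1] → [0,1] (was ⊥); enqueue []
  #3 pop 2: in=[0,1] → [-1,2] (was ⊥); enqueue [0]
  #4 pop 0: in=[-1,2] → [0,3] (was [0,1]); enqueue [1]
  #5 pop 1: in=[0,3] → [0,3] (was [0,1]); enqueue [2]
  #6 pop 2: in=[0,3] → [-1,4] (was [-1,2]); enqueue [0]
  #7 pop 0: in=[-1,4] → [0,5] (was [0,3]); enqueue [1]
  #8 pop 1: in=[0,5] → [0,5] (was [0,3]); enqueue [2]
  #9 pop 2: in=[0,5] → [-1,6] (was [-1,4]); enqueue [0]
  #10 pop 0: in=[-1,6] → [0,6] (was [0,5]); enqueue [1]
  #11 pop 1: in=[0,6] → [0,6] (was [0,5]); enqueue [2]
  #12 pop 2: in=[0,6] → [-1,6] (no change)

Fixpoint:
  val[0] = [0,6]
  val[1] = [0,6]
  val[2] = [-1,6]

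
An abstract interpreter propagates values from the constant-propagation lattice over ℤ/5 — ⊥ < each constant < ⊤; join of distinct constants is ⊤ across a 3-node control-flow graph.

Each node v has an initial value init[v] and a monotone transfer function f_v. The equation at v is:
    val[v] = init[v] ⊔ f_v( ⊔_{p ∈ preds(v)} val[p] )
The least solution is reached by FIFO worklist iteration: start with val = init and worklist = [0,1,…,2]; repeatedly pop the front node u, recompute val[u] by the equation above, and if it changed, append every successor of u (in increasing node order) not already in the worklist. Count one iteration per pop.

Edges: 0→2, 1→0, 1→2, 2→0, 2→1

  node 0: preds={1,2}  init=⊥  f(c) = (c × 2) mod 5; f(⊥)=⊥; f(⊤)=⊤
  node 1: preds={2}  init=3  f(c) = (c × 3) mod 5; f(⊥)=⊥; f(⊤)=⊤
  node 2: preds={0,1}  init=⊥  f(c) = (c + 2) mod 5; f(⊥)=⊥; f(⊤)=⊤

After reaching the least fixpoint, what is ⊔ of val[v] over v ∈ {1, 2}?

⊤

Trace (7 dequeues):
  [1] u=0 | in 3 | out 1 | prev ⊥ | push {}
  [2] u=1 | in ⊥ | out 3 | ==
  [3] u=2 | in ⊤ | out ⊤ | prev ⊥ | push {0,1}
  [4] u=0 | in ⊤ | out ⊤ | prev 1 | push {2}
  [5] u=1 | in ⊤ | out ⊤ | prev 3 | push {0}
  [6] u=2 | in ⊤ | out ⊤ | ==
  [7] u=0 | in ⊤ | out ⊤ | ==

Converged values:
  [0] ⊤
  [1] ⊤
  [2] ⊤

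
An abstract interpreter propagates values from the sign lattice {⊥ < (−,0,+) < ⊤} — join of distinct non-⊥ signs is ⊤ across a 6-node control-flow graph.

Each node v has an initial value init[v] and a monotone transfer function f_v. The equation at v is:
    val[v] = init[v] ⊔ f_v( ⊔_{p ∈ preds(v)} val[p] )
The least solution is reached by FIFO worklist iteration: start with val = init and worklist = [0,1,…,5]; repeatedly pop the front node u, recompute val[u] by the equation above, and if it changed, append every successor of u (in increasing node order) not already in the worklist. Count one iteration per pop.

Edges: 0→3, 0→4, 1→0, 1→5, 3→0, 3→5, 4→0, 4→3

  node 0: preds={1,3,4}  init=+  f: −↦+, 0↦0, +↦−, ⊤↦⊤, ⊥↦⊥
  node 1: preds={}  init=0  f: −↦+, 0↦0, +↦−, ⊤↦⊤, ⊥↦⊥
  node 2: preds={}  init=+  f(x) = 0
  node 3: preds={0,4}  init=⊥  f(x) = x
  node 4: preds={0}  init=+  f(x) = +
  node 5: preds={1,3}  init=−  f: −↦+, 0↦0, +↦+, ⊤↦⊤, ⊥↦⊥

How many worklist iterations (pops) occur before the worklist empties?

Trace (7 dequeues):
  [1] u=0 | in ⊤ | out ⊤ | prev + | push {}
  [2] u=1 | in ⊥ | out 0 | ==
  [3] u=2 | in ⊥ | out ⊤ | prev + | push {}
  [4] u=3 | in ⊤ | out ⊤ | prev ⊥ | push {0}
  [5] u=4 | in ⊤ | out + | ==
  [6] u=5 | in ⊤ | out ⊤ | prev − | push {}
  [7] u=0 | in ⊤ | out ⊤ | ==

Converged values:
  [0] ⊤
  [1] 0
  [2] ⊤
  [3] ⊤
  [4] +
  [5] ⊤

7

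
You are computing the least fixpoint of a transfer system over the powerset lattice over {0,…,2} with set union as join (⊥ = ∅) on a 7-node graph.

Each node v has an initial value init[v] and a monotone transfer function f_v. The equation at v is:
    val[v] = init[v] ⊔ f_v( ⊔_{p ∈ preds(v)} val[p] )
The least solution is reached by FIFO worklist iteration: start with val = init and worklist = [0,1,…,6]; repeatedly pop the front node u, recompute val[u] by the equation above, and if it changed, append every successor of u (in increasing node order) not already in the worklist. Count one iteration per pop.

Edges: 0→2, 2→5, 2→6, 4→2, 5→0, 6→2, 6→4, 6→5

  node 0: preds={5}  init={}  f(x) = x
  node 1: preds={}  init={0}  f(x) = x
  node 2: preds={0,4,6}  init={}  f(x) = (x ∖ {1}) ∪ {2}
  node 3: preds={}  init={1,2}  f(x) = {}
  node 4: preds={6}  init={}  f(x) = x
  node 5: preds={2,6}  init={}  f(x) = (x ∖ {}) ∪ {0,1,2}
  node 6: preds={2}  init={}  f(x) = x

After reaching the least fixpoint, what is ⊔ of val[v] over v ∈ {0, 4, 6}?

Iteration log — 16 steps:
  step 1. node 0  ⊔preds={}  new={}  stable
  step 2. node 1  ⊔preds={}  new={0}  stable
  step 3. node 2  ⊔preds={}  new={2}  old={}  +wl: 
  step 4. node 3  ⊔preds={}  new={1,2}  stable
  step 5. node 4  ⊔preds={}  new={}  stable
  step 6. node 5  ⊔preds={2}  new={0,1,2}  old={}  +wl: 0
  step 7. node 6  ⊔preds={2}  new={2}  old={}  +wl: 2,4,5
  step 8. node 0  ⊔preds={0,1,2}  new={0,1,2}  old={}  +wl: 
  step 9. node 2  ⊔preds={0,1,2}  new={0,2}  old={2}  +wl: 6
  step 10. node 4  ⊔preds={2}  new={2}  old={}  +wl: 2
  step 11. node 5  ⊔preds={0,2}  new={0,1,2}  stable
  step 12. node 6  ⊔preds={0,2}  new={0,2}  old={2}  +wl: 4,5
  step 13. node 2  ⊔preds={0,1,2}  new={0,2}  stable
  step 14. node 4  ⊔preds={0,2}  new={0,2}  old={2}  +wl: 2
  step 15. node 5  ⊔preds={0,2}  new={0,1,2}  stable
  step 16. node 2  ⊔preds={0,1,2}  new={0,2}  stable

Least fixpoint reached:
  node 0: {0,1,2}
  node 1: {0}
  node 2: {0,2}
  node 3: {1,2}
  node 4: {0,2}
  node 5: {0,1,2}
  node 6: {0,2}

{0,1,2}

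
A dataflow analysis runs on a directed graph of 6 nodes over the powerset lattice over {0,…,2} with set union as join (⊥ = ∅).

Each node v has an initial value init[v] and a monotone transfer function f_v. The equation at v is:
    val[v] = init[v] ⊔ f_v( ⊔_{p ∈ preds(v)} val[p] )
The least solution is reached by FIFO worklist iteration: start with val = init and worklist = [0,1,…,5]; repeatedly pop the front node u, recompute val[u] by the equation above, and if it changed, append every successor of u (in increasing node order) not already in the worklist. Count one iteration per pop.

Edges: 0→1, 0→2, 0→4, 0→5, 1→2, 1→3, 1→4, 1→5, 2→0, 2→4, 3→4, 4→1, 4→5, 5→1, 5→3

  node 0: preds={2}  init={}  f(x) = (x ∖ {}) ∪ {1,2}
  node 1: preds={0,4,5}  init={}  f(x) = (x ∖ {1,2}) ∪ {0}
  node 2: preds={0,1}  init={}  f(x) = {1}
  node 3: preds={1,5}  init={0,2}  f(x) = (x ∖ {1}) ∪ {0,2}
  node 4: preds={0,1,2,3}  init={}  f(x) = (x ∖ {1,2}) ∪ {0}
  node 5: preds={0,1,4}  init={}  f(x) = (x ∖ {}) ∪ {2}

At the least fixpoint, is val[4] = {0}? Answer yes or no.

yes

Iteration log — 9 steps:
  step 1. node 0  ⊔preds={}  new={1,2}  old={}  +wl: 
  step 2. node 1  ⊔preds={1,2}  new={0}  old={}  +wl: 
  step 3. node 2  ⊔preds={0,1,2}  new={1}  old={}  +wl: 0
  step 4. node 3  ⊔preds={0}  new={0,2}  stable
  step 5. node 4  ⊔preds={0,1,2}  new={0}  old={}  +wl: 1
  step 6. node 5  ⊔preds={0,1,2}  new={0,1,2}  old={}  +wl: 3
  step 7. node 0  ⊔preds={1}  new={1,2}  stable
  step 8. node 1  ⊔preds={0,1,2}  new={0}  stable
  step 9. node 3  ⊔preds={0,1,2}  new={0,2}  stable

Least fixpoint reached:
  node 0: {1,2}
  node 1: {0}
  node 2: {1}
  node 3: {0,2}
  node 4: {0}
  node 5: {0,1,2}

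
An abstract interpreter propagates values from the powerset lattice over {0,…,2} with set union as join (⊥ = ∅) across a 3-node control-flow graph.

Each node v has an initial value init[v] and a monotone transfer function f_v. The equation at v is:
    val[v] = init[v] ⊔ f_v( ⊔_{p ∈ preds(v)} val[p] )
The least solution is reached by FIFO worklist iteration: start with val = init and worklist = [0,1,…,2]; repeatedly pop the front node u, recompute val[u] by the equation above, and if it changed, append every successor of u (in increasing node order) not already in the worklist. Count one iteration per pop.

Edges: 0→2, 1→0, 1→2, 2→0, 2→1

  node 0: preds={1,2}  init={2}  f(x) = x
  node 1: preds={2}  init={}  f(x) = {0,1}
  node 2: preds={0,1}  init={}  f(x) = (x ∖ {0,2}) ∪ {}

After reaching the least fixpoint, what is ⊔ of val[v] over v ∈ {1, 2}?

{0,1}

Trace (6 dequeues):
  [1] u=0 | in {} | out {2} | ==
  [2] u=1 | in {} | out {0,1} | prev {} | push {0}
  [3] u=2 | in {0,1,2} | out {1} | prev {} | push {1}
  [4] u=0 | in {0,1} | out {0,1,2} | prev {2} | push {2}
  [5] u=1 | in {1} | out {0,1} | ==
  [6] u=2 | in {0,1,2} | out {1} | ==

Converged values:
  [0] {0,1,2}
  [1] {0,1}
  [2] {1}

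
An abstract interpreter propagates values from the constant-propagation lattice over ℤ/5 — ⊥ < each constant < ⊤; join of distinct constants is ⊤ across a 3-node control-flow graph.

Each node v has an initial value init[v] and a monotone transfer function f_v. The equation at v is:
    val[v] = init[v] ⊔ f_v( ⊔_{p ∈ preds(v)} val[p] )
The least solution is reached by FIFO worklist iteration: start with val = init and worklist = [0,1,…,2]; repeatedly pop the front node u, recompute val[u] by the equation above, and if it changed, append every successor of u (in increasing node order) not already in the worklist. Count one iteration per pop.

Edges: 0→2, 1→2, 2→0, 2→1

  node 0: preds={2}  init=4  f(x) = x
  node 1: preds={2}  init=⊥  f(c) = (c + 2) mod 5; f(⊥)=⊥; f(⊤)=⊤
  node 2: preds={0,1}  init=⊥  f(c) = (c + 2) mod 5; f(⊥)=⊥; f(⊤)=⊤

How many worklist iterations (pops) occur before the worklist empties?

Iteration log — 9 steps:
  step 1. node 0  ⊔preds=⊥  new=4  stable
  step 2. node 1  ⊔preds=⊥  new=⊥  stable
  step 3. node 2  ⊔preds=4  new=1  old=⊥  +wl: 0,1
  step 4. node 0  ⊔preds=1  new=⊤  old=4  +wl: 2
  step 5. node 1  ⊔preds=1  new=3  old=⊥  +wl: 
  step 6. node 2  ⊔preds=⊤  new=⊤  old=1  +wl: 0,1
  step 7. node 0  ⊔preds=⊤  new=⊤  stable
  step 8. node 1  ⊔preds=⊤  new=⊤  old=3  +wl: 2
  step 9. node 2  ⊔preds=⊤  new=⊤  stable

Least fixpoint reached:
  node 0: ⊤
  node 1: ⊤
  node 2: ⊤

9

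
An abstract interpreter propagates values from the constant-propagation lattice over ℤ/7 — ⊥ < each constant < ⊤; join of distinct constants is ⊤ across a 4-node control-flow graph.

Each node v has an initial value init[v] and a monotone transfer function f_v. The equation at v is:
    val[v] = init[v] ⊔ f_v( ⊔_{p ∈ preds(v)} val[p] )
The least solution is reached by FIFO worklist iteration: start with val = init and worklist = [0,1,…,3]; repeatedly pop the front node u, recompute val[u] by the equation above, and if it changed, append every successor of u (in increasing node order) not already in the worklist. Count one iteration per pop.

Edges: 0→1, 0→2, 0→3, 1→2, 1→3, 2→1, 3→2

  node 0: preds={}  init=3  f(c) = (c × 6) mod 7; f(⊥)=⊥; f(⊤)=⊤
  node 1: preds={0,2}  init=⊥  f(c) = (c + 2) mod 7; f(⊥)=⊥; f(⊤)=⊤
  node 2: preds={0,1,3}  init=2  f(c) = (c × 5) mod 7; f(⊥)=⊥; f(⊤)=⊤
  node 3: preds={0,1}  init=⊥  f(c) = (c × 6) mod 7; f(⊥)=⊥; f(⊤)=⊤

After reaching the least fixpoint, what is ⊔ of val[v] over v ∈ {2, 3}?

⊤

Trace (6 dequeues):
  [1] u=0 | in ⊥ | out 3 | ==
  [2] u=1 | in ⊤ | out ⊤ | prev ⊥ | push {}
  [3] u=2 | in ⊤ | out ⊤ | prev 2 | push {1}
  [4] u=3 | in ⊤ | out ⊤ | prev ⊥ | push {2}
  [5] u=1 | in ⊤ | out ⊤ | ==
  [6] u=2 | in ⊤ | out ⊤ | ==

Converged values:
  [0] 3
  [1] ⊤
  [2] ⊤
  [3] ⊤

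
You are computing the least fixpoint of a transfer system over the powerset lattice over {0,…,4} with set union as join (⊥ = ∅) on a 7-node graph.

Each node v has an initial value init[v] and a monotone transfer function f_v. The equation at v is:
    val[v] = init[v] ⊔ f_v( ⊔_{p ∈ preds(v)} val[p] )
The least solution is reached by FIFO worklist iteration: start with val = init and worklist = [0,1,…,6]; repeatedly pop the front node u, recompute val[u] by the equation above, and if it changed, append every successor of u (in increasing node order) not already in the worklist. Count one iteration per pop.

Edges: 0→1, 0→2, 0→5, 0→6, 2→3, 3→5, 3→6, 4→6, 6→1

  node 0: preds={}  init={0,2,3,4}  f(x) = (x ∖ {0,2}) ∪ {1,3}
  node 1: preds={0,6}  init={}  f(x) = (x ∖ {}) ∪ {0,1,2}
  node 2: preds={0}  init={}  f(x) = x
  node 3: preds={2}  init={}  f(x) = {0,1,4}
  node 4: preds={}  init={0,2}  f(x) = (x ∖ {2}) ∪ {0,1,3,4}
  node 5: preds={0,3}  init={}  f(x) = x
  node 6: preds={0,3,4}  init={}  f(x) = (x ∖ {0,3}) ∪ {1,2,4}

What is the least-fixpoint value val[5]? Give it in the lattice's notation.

Trace (8 dequeues):
  [1] u=0 | in {} | out {0,1,2,3,4} | prev {0,2,3,4} | push {}
  [2] u=1 | in {0,1,2,3,4} | out {0,1,2,3,4} | prev {} | push {}
  [3] u=2 | in {0,1,2,3,4} | out {0,1,2,3,4} | prev {} | push {}
  [4] u=3 | in {0,1,2,3,4} | out {0,1,4} | prev {} | push {}
  [5] u=4 | in {} | out {0,1,2,3,4} | prev {0,2} | push {}
  [6] u=5 | in {0,1,2,3,4} | out {0,1,2,3,4} | prev {} | push {}
  [7] u=6 | in {0,1,2,3,4} | out {1,2,4} | prev {} | push {1}
  [8] u=1 | in {0,1,2,3,4} | out {0,1,2,3,4} | ==

Converged values:
  [0] {0,1,2,3,4}
  [1] {0,1,2,3,4}
  [2] {0,1,2,3,4}
  [3] {0,1,4}
  [4] {0,1,2,3,4}
  [5] {0,1,2,3,4}
  [6] {1,2,4}

{0,1,2,3,4}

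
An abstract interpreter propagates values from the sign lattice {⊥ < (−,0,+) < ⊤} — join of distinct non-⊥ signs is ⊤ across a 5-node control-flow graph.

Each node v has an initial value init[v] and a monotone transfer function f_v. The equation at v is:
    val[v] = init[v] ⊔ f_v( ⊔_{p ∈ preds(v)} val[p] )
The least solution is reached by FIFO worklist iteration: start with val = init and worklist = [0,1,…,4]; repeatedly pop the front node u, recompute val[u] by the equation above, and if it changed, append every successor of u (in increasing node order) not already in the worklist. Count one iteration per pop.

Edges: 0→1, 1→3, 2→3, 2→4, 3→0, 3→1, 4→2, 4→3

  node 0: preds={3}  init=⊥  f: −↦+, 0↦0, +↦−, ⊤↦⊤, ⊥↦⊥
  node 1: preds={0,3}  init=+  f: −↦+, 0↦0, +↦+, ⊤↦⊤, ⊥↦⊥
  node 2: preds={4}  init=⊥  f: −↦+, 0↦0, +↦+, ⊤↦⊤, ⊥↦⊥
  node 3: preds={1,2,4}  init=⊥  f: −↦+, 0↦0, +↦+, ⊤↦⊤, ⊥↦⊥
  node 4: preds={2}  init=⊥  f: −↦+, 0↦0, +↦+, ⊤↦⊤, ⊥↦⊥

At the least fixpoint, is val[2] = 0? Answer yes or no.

Iteration log — 10 steps:
  step 1. node 0  ⊔preds=⊥  new=⊥  stable
  step 2. node 1  ⊔preds=⊥  new=+  stable
  step 3. node 2  ⊔preds=⊥  new=⊥  stable
  step 4. node 3  ⊔preds=+  new=+  old=⊥  +wl: 0,1
  step 5. node 4  ⊔preds=⊥  new=⊥  stable
  step 6. node 0  ⊔preds=+  new=−  old=⊥  +wl: 
  step 7. node 1  ⊔preds=⊤  new=⊤  old=+  +wl: 3
  step 8. node 3  ⊔preds=⊤  new=⊤  old=+  +wl: 0,1
  step 9. node 0  ⊔preds=⊤  new=⊤  old=−  +wl: 
  step 10. node 1  ⊔preds=⊤  new=⊤  stable

Least fixpoint reached:
  node 0: ⊤
  node 1: ⊤
  node 2: ⊥
  node 3: ⊤
  node 4: ⊥

no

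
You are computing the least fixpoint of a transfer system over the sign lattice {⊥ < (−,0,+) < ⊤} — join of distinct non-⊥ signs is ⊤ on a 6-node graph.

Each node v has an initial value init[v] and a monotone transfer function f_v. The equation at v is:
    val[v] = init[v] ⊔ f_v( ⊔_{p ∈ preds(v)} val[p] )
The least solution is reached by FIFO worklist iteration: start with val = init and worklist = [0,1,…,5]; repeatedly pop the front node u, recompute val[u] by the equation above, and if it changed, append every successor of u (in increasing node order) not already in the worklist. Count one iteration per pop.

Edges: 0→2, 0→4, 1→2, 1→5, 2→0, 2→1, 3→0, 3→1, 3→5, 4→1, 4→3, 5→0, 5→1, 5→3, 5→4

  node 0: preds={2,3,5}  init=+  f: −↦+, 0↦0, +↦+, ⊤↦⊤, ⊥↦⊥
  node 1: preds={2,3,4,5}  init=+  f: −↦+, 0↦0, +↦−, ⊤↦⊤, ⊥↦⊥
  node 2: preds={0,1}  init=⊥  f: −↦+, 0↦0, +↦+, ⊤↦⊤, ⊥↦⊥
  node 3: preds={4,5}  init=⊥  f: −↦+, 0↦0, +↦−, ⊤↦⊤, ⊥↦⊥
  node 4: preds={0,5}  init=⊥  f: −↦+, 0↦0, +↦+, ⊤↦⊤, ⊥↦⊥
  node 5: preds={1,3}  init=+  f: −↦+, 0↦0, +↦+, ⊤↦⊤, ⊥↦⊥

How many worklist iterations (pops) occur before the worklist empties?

Worklist (15 pops):
  #1 pop 0: in=+ → + (no change)
  #2 pop 1: in=+ → ⊤ (was +); enqueue []
  #3 pop 2: in=⊤ → ⊤ (was ⊥); enqueue [0,1]
  #4 pop 3: in=+ → − (was ⊥); enqueue []
  #5 pop 4: in=+ → + (was ⊥); enqueue [3]
  #6 pop 5: in=⊤ → ⊤ (was +); enqueue [4]
  #7 pop 0: in=⊤ → ⊤ (was +); enqueue [2]
  #8 pop 1: in=⊤ → ⊤ (no change)
  #9 pop 3: in=⊤ → ⊤ (was −); enqueue [0,1,5]
  #10 pop 4: in=⊤ → ⊤ (was +); enqueue [3]
  #11 pop 2: in=⊤ → ⊤ (no change)
  #12 pop 0: in=⊤ → ⊤ (no change)
  #13 pop 1: in=⊤ → ⊤ (no change)
  #14 pop 5: in=⊤ → ⊤ (no change)
  #15 pop 3: in=⊤ → ⊤ (no change)

Fixpoint:
  val[0] = ⊤
  val[1] = ⊤
  val[2] = ⊤
  val[3] = ⊤
  val[4] = ⊤
  val[5] = ⊤

15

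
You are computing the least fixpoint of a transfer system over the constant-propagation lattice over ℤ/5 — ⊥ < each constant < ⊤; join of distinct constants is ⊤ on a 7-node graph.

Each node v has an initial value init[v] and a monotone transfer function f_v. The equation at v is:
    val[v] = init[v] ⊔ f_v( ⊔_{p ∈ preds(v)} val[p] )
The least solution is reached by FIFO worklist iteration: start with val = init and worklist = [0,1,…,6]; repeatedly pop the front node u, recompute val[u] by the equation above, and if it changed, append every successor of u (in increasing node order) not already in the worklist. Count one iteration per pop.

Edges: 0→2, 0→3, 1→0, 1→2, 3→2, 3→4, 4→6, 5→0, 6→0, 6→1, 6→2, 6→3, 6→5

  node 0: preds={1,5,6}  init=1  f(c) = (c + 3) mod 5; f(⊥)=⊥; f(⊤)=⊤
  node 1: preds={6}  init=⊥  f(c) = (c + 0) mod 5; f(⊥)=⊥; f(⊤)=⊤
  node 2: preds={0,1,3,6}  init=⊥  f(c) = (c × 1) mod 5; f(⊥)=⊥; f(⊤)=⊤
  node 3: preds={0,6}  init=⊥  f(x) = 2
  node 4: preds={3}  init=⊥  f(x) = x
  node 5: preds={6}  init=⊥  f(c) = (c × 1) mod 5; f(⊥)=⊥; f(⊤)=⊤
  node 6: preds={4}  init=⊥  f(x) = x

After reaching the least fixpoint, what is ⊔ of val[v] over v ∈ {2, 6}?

⊤

Trace (14 dequeues):
  [1] u=0 | in ⊥ | out 1 | ==
  [2] u=1 | in ⊥ | out ⊥ | ==
  [3] u=2 | in 1 | out 1 | prev ⊥ | push {}
  [4] u=3 | in 1 | out 2 | prev ⊥ | push {2}
  [5] u=4 | in 2 | out 2 | prev ⊥ | push {}
  [6] u=5 | in ⊥ | out ⊥ | ==
  [7] u=6 | in 2 | out 2 | prev ⊥ | push {0,1,3,5}
  [8] u=2 | in ⊤ | out ⊤ | prev 1 | push {}
  [9] u=0 | in 2 | out ⊤ | prev 1 | push {2}
  [10] u=1 | in 2 | out 2 | prev ⊥ | push {0}
  [11] u=3 | in ⊤ | out 2 | ==
  [12] u=5 | in 2 | out 2 | prev ⊥ | push {}
  [13] u=2 | in ⊤ | out ⊤ | ==
  [14] u=0 | in 2 | out ⊤ | ==

Converged values:
  [0] ⊤
  [1] 2
  [2] ⊤
  [3] 2
  [4] 2
  [5] 2
  [6] 2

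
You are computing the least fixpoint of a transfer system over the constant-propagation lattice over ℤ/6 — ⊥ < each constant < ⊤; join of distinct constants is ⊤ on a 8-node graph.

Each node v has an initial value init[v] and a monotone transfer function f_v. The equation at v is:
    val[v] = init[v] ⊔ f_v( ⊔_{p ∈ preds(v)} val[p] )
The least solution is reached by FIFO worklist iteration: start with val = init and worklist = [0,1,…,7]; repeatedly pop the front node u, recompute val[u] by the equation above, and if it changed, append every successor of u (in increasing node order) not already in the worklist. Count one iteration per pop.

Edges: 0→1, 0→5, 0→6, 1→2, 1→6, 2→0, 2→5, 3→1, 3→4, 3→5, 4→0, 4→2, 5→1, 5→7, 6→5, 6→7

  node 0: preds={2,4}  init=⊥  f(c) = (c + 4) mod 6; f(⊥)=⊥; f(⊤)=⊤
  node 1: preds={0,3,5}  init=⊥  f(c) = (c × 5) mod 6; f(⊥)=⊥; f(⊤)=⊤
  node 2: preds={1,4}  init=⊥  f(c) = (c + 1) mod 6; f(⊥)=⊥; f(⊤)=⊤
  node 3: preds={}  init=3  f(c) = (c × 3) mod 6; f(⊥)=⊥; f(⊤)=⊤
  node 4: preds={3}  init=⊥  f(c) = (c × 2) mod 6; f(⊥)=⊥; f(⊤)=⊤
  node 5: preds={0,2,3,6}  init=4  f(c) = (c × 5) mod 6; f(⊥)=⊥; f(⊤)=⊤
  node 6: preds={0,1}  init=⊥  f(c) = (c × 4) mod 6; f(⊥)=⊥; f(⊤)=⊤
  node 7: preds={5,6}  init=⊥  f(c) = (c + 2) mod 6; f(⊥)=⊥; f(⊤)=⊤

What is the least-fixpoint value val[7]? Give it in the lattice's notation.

Trace (13 dequeues):
  [1] u=0 | in ⊥ | out ⊥ | ==
  [2] u=1 | in ⊤ | out ⊤ | prev ⊥ | push {}
  [3] u=2 | in ⊤ | out ⊤ | prev ⊥ | push {0}
  [4] u=3 | in ⊥ | out 3 | ==
  [5] u=4 | in 3 | out 0 | prev ⊥ | push {2}
  [6] u=5 | in ⊤ | out ⊤ | prev 4 | push {1}
  [7] u=6 | in ⊤ | out ⊤ | prev ⊥ | push {5}
  [8] u=7 | in ⊤ | out ⊤ | prev ⊥ | push {}
  [9] u=0 | in ⊤ | out ⊤ | prev ⊥ | push {6}
  [10] u=2 | in ⊤ | out ⊤ | ==
  [11] u=1 | in ⊤ | out ⊤ | ==
  [12] u=5 | in ⊤ | out ⊤ | ==
  [13] u=6 | in ⊤ | out ⊤ | ==

Converged values:
  [0] ⊤
  [1] ⊤
  [2] ⊤
  [3] 3
  [4] 0
  [5] ⊤
  [6] ⊤
  [7] ⊤

⊤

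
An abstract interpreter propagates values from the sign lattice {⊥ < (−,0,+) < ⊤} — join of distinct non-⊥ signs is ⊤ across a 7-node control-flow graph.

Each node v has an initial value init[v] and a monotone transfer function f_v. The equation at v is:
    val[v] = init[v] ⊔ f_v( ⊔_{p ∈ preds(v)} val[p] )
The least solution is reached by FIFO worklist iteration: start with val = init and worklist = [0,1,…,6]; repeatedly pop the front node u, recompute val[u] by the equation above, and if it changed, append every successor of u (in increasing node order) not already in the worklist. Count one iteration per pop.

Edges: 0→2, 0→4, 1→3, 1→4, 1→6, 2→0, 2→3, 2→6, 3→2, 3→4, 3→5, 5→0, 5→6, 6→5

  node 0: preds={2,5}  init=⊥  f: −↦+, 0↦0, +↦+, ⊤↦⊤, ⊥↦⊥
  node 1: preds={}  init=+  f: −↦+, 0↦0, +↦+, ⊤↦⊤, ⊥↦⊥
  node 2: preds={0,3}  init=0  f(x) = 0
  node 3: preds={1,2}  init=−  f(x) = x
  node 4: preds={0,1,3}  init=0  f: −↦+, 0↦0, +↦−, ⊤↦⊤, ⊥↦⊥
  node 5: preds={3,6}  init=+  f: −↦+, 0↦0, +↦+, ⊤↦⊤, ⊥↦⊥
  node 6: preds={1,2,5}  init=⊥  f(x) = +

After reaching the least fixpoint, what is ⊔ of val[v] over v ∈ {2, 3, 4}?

Iteration log — 10 steps:
  step 1. node 0  ⊔preds=⊤  new=⊤  old=⊥  +wl: 
  step 2. node 1  ⊔preds=⊥  new=+  stable
  step 3. node 2  ⊔preds=⊤  new=0  stable
  step 4. node 3  ⊔preds=⊤  new=⊤  old=−  +wl: 2
  step 5. node 4  ⊔preds=⊤  new=⊤  old=0  +wl: 
  step 6. node 5  ⊔preds=⊤  new=⊤  old=+  +wl: 0
  step 7. node 6  ⊔preds=⊤  new=+  old=⊥  +wl: 5
  step 8. node 2  ⊔preds=⊤  new=0  stable
  step 9. node 0  ⊔preds=⊤  new=⊤  stable
  step 10. node 5  ⊔preds=⊤  new=⊤  stable

Least fixpoint reached:
  node 0: ⊤
  node 1: +
  node 2: 0
  node 3: ⊤
  node 4: ⊤
  node 5: ⊤
  node 6: +

⊤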